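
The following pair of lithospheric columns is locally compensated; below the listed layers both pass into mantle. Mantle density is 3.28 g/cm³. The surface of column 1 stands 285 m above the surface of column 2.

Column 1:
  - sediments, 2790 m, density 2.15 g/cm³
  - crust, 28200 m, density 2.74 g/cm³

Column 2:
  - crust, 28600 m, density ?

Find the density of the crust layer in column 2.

2.67 g/cm³

Take the compensation level at the base of the deeper column (depth z_c below the surface of column 1) and equate Σ ρ_i t_i down to z_c; mantle fills any gap and the z_c terms cancel.
Column 1: 2790×2.15 + 28200×2.74 + (z_c − 30990)×3.28
Column 2: 285×0 + 28600×ρ + (z_c − 285 − 28600)×3.28
The z_c×3.28 term appears on both sides and cancels. Collect the known terms of each column as K = Σ(ρt)_known − 3.28 × (depth of known layers): K_1 = 83266.5 − 3.28×30990 = −18380.7; K_2 = 0 − 3.28×(285 + 28600) = −94742.8.
Balance: K_1 = K_2 + 28600×ρ, so ρ = (K_1 − K_2)/28600 = 76362.1/28600 = 2.67 g/cm³.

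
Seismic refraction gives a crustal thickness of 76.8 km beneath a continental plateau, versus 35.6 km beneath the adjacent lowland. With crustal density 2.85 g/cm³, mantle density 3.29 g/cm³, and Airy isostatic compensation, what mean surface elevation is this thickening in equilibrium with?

Excess crust Δ = 76.8 km − 35.6 km = 41.2 km, split between elevation h and root r with h + r = Δ.
Airy balance ρ_c h = (ρ_m − ρ_c) r gives r = h ρ_c/(ρ_m − ρ_c), so h (1 + ρ_c/(ρ_m − ρ_c)) = Δ, i.e. h = Δ (ρ_m − ρ_c)/ρ_m.
h = 41.2 km × 0.44/3.29 = 5.51 km.

5.51 km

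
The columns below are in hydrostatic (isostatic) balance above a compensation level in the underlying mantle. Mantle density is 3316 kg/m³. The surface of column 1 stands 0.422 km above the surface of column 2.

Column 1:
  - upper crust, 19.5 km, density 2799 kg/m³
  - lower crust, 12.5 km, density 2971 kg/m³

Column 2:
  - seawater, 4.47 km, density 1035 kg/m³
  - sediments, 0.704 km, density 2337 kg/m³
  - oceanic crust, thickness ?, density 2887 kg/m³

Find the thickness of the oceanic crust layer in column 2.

Take the compensation level at the base of the deeper column (depth z_c below the surface of column 1) and equate Σ ρ_i t_i down to z_c; mantle fills any gap and the z_c terms cancel.
Column 1: 19.5×2799 + 12.5×2971 + (z_c − 32)×3316
Column 2: 0.422×0 + 4.47×1035 + 0.704×2337 + x×2887 + (z_c − 0.422 − 5.174 − x)×3316
The z_c×3316 term appears on both sides and cancels. Collect the known terms of each column as K = Σ(ρt)_known − 3316 × (depth of known layers): K_1 = 91718 − 3316×32 = −14394; K_2 = 6271.698 − 3316×(0.422 + 5.174) = −12284.638.
Balance: K_1 = K_2 − x×(3316 − 2887), so x = (K_2 − K_1)/(3316 − 2887) = 2109.36/429 = 4.92 km.

4.92 km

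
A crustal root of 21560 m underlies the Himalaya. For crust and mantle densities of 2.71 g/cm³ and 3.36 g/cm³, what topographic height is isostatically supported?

Balancing pressure at the compensation depth: ρ_c h = (ρ_m − ρ_c) r.
h = r (ρ_m − ρ_c) / ρ_c = 21560 m × (3.36 − 2.71) / 2.71 = 5170 m.

5170 m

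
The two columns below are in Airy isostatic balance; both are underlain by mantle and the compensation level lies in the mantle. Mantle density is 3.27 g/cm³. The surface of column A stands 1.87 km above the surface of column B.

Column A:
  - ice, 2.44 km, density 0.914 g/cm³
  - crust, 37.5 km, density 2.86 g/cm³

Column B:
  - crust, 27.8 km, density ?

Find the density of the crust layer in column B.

2.73 g/cm³

Take the compensation level at the base of the deeper column (depth z_c below the surface of column A) and equate Σ ρ_i t_i down to z_c; mantle fills any gap and the z_c terms cancel.
Column A: 2.44×0.914 + 37.5×2.86 + (z_c − 39.94)×3.27
Column B: 1.87×0 + 27.8×ρ + (z_c − 1.87 − 27.8)×3.27
The z_c×3.27 term appears on both sides and cancels. Collect the known terms of each column as K = Σ(ρt)_known − 3.27 × (depth of known layers): K_A = 109.48016 − 3.27×39.94 = −21.12364; K_B = 0 − 3.27×(1.87 + 27.8) = −97.0209.
Balance: K_A = K_B + 27.8×ρ, so ρ = (K_A − K_B)/27.8 = 75.8973/27.8 = 2.73 g/cm³.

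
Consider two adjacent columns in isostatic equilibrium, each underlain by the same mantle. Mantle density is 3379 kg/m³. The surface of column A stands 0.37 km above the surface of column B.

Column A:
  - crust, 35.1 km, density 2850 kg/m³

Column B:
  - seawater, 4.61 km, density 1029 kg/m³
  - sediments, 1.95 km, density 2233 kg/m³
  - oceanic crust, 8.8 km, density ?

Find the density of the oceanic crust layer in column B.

2900 kg/m³

Take the compensation level at the base of the deeper column (depth z_c below the surface of column A) and equate Σ ρ_i t_i down to z_c; mantle fills any gap and the z_c terms cancel.
Column A: 35.1×2850 + (z_c − 35.1)×3379
Column B: 0.37×0 + 4.61×1029 + 1.95×2233 + 8.8×ρ + (z_c − 0.37 − 15.36)×3379
The z_c×3379 term appears on both sides and cancels. Collect the known terms of each column as K = Σ(ρt)_known − 3379 × (depth of known layers): K_A = 100035 − 3379×35.1 = −18567.9; K_B = 9098.04 − 3379×(0.37 + 15.36) = −44053.63.
Balance: K_A = K_B + 8.8×ρ, so ρ = (K_A − K_B)/8.8 = 25485.7/8.8 = 2900 kg/m³.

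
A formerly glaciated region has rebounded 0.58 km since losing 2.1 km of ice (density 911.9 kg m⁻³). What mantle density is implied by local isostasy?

3300 kg m⁻³

ρ_m = ρ_ice t / u = 911.9 × 2.1 km/0.58 km = 3300 kg m⁻³.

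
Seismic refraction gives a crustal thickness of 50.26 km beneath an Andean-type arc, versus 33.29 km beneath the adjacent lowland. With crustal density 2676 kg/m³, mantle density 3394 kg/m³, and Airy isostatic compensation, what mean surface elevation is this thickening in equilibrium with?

Excess crust Δ = 50.26 km − 33.29 km = 16.97 km, split between elevation h and root r with h + r = Δ.
Airy balance ρ_c h = (ρ_m − ρ_c) r gives r = h ρ_c/(ρ_m − ρ_c), so h (1 + ρ_c/(ρ_m − ρ_c)) = Δ, i.e. h = Δ (ρ_m − ρ_c)/ρ_m.
h = 16.97 km × 718/3394 = 3.59 km.

3.59 km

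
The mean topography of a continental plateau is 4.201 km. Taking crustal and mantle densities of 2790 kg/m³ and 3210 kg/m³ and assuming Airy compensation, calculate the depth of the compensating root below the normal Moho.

Balancing pressure at the compensation depth: the weight of the topography is balanced by the buoyancy of the root, ρ_c h = (ρ_m − ρ_c) r.
r = h · ρ_c / (ρ_m − ρ_c) = 4.201 km × 2790 / (3210 − 2790) = 27.9 km.

27.9 km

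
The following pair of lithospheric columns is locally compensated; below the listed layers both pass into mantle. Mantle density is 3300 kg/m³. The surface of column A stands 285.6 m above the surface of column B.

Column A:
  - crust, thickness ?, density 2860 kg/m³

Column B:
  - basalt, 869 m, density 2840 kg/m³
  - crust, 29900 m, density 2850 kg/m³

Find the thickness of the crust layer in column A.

33600 m

Take the compensation level at the base of the deeper column (depth z_c below the surface of column A) and equate Σ ρ_i t_i down to z_c; mantle fills any gap and the z_c terms cancel.
Column A: x×2860 + (z_c − 0 − x)×3300
Column B: 285.6×0 + 869×2840 + 29900×2850 + (z_c − 285.6 − 30769)×3300
The z_c×3300 term appears on both sides and cancels. Collect the known terms of each column as K = Σ(ρt)_known − 3300 × (depth of known layers): K_A = 0 − 3300×0 = 0; K_B = 87682960 − 3300×(285.6 + 30769) = −14797220.
Balance: K_A − x×(3300 − 2860) = K_B, so x = (K_A − K_B)/(3300 − 2860) = 14797200/440 = 33600 m.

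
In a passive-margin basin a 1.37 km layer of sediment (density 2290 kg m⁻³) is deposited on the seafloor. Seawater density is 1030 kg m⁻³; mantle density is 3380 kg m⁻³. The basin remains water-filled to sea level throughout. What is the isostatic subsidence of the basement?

0.735 km

Submarine loading: the sediment displaces seawater, and the subsidence is in turn flooded, so s (ρ_m − ρ_w) = t (ρ_sed − ρ_w).
s = 1.37 km × (2290 − 1030) / (3380 − 1030) = 0.735 km.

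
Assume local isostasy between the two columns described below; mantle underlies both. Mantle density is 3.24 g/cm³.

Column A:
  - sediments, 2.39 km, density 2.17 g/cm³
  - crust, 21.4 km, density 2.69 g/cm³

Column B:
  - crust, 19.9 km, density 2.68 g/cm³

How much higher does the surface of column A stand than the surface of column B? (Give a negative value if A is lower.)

For any compensation level in the mantle, the mantle terms cancel and isostasy reduces to e = (Σt_A − Σt_B) − (Σ(ρt)_A − Σ(ρt)_B) / ρ_m.
Σt_A = 23.79 km; Σt_B = 19.9 km; Σ(ρt)_A = 62.7523; Σ(ρt)_B = 53.332 (in km·g/cm³).
e = (23.79 − 19.9) − (62.7523 − 53.332) / 3.24 = 0.983 km.

0.983 km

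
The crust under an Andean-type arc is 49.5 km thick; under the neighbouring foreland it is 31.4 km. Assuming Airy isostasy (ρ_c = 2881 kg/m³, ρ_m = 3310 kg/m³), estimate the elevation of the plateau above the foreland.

Excess crust Δ = 49.5 km − 31.4 km = 18.1 km, split between elevation h and root r with h + r = Δ.
Airy balance ρ_c h = (ρ_m − ρ_c) r gives r = h ρ_c/(ρ_m − ρ_c), so h (1 + ρ_c/(ρ_m − ρ_c)) = Δ, i.e. h = Δ (ρ_m − ρ_c)/ρ_m.
h = 18.1 km × 429/3310 = 2.35 km.

2.35 km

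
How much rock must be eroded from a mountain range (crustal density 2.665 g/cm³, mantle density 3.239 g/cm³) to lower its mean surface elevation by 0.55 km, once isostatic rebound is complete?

Net drop Δ = e − u = e − e ρ_c/ρ_m = e (ρ_m − ρ_c)/ρ_m.
e = Δ ρ_m/(ρ_m − ρ_c) = 0.55 km × 3.239/0.574 = 3.1 km.

3.1 km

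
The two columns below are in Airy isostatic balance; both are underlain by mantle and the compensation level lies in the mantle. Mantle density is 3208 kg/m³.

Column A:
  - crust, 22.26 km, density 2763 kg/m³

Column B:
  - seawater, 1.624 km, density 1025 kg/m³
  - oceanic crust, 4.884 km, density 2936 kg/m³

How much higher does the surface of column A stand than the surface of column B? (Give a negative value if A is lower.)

1.57 km

For any compensation level in the mantle, the mantle terms cancel and isostasy reduces to e = (Σt_A − Σt_B) − (Σ(ρt)_A − Σ(ρt)_B) / ρ_m.
Σt_A = 22.26 km; Σt_B = 6.508 km; Σ(ρt)_A = 61504.38; Σ(ρt)_B = 16004.024 (in km·kg/m³).
e = (22.26 − 6.508) − (61504.38 − 16004.024) / 3208 = 1.57 km.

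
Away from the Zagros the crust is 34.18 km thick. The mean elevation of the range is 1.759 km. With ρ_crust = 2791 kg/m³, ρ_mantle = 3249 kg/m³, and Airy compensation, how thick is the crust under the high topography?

46.7 km

Root depth r = h ρ_c / (ρ_m − ρ_c) = 1.759 km × 2791 / 458 = 10.72 km.
Total thickness = T + h + r = 34.18 km + 1.759 km + 10.72 km = 46.7 km.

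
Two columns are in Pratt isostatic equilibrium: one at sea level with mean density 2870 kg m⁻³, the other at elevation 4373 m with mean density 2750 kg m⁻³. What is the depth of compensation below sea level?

100000 m

ρ_ref D = ρ (D + h) → D (ρ_ref − ρ) = ρ h.
D = ρ h/(ρ_ref − ρ) = 2750 × 4373 m/(2870 − 2750) = 100000 m.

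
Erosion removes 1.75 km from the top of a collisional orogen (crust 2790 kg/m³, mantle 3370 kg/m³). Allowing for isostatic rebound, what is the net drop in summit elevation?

Rebound u = e ρ_c/ρ_m = 1.75 km × 2790/3370 = 1.449 km.
Net surface drop = e − u = 1.75 km − 1.449 km = e (ρ_m − ρ_c)/ρ_m = 0.301 km.

0.301 km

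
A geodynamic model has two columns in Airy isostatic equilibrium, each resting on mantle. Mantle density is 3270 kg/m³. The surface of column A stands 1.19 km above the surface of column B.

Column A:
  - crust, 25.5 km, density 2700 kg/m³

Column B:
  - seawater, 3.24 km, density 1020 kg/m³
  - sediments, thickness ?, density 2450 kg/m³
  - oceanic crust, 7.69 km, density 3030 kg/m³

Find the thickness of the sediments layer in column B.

1.84 km

Take the compensation level at the base of the deeper column (depth z_c below the surface of column A) and equate Σ ρ_i t_i down to z_c; mantle fills any gap and the z_c terms cancel.
Column A: 25.5×2700 + (z_c − 25.5)×3270
Column B: 1.19×0 + 3.24×1020 + x×2450 + 7.69×3030 + (z_c − 1.19 − 10.93 − x)×3270
The z_c×3270 term appears on both sides and cancels. Collect the known terms of each column as K = Σ(ρt)_known − 3270 × (depth of known layers): K_A = 68850 − 3270×25.5 = −14535; K_B = 26605.5 − 3270×(1.19 + 10.93) = −13026.9.
Balance: K_A = K_B − x×(3270 − 2450), so x = (K_B − K_A)/(3270 − 2450) = 1508.1/820 = 1.84 km.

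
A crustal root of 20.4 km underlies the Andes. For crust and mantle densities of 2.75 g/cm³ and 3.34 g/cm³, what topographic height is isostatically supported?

4.38 km

Equating mass per unit area of the two columns: ρ_c h = (ρ_m − ρ_c) r.
h = r (ρ_m − ρ_c) / ρ_c = 20.4 km × (3.34 − 2.75) / 2.75 = 4.38 km.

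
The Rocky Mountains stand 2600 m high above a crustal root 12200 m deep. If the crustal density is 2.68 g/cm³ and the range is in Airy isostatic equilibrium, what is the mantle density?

3.25 g/cm³

Airy balance: ρ_c h = (ρ_m − ρ_c) r → ρ_m = ρ_c (1 + h/r).
ρ_m = 2.68 × (1 + 2600 m/12200 m) = 3.25 g/cm³.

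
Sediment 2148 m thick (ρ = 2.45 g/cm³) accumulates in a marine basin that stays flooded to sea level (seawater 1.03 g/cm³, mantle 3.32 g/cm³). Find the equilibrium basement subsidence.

Submarine loading: the sediment displaces seawater, and the subsidence is in turn flooded, so s (ρ_m − ρ_w) = t (ρ_sed − ρ_w).
s = 2148 m × (2.45 − 1.03) / (3.32 − 1.03) = 1330 m.

1330 m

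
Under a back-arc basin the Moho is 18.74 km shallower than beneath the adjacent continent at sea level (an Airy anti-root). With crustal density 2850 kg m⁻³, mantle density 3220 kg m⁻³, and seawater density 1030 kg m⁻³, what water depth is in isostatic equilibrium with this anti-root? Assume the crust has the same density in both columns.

Replacing a thickness d of crust by seawater at the top must be balanced by replacing crust with mantle at the base: d (ρ_c − ρ_w) = a (ρ_m − ρ_c).
d = a (ρ_m − ρ_c)/(ρ_c − ρ_w) = 18.74 km × 370/1820 = 3.81 km.

3.81 km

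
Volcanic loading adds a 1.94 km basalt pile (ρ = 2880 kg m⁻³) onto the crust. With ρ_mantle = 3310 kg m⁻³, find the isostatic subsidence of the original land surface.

1.69 km

Subaerial loading: s = t ρ_load / ρ_m.
s = 1.94 km × 2880/3310 = 1.69 km.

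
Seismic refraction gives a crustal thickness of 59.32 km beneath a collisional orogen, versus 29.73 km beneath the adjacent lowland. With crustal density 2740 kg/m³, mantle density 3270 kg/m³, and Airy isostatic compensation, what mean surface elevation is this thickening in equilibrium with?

4.8 km

Excess crust Δ = 59.32 km − 29.73 km = 29.59 km, split between elevation h and root r with h + r = Δ.
Airy balance ρ_c h = (ρ_m − ρ_c) r gives r = h ρ_c/(ρ_m − ρ_c), so h (1 + ρ_c/(ρ_m − ρ_c)) = Δ, i.e. h = Δ (ρ_m − ρ_c)/ρ_m.
h = 29.59 km × 530/3270 = 4.8 km.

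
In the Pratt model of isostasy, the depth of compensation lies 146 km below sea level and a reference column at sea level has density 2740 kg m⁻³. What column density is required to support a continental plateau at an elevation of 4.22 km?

Pratt balance: ρ_ref D = ρ (D + h).
ρ = ρ_ref D/(D + h) = 2740 × 146 km/(146 km + 4.22 km) = 2660 kg m⁻³.

2660 kg m⁻³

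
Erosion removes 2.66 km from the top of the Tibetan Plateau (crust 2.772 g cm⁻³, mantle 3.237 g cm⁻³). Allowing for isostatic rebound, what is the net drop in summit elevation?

Rebound u = e ρ_c/ρ_m = 2.66 km × 2.772/3.237 = 2.278 km.
Net surface drop = e − u = 2.66 km − 2.278 km = e (ρ_m − ρ_c)/ρ_m = 0.382 km.

0.382 km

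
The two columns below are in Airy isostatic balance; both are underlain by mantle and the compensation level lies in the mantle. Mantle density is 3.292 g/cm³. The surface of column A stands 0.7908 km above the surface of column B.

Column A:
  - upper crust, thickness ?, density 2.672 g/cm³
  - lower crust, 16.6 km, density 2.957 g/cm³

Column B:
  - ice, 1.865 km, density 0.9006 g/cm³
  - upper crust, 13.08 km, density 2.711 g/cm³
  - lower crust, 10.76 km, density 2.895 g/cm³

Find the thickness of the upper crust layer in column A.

Take the compensation level at the base of the deeper column (depth z_c below the surface of column A) and equate Σ ρ_i t_i down to z_c; mantle fills any gap and the z_c terms cancel.
Column A: x×2.672 + 16.6×2.957 + (z_c − 16.6 − x)×3.292
Column B: 0.7908×0 + 1.865×0.9006 + 13.08×2.711 + 10.76×2.895 + (z_c − 0.7908 − 25.705)×3.292
The z_c×3.292 term appears on both sides and cancels. Collect the known terms of each column as K = Σ(ρt)_known − 3.292 × (depth of known layers): K_A = 49.0862 − 3.292×16.6 = −5.561; K_B = 68.289699 − 3.292×(0.7908 + 25.705) = −18.9344746.
Balance: K_A − x×(3.292 − 2.672) = K_B, so x = (K_A − K_B)/(3.292 − 2.672) = 13.3735/0.62 = 21.6 km.

21.6 km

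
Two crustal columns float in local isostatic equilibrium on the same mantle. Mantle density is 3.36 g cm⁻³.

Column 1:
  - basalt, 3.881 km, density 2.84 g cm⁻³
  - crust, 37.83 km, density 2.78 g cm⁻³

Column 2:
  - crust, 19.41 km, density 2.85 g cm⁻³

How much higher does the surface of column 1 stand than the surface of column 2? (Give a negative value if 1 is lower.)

For any compensation level in the mantle, the mantle terms cancel and isostasy reduces to e = (Σt_1 − Σt_2) − (Σ(ρt)_1 − Σ(ρt)_2) / ρ_m.
Σt_1 = 41.711 km; Σt_2 = 19.41 km; Σ(ρt)_1 = 116.18944; Σ(ρt)_2 = 55.3185 (in km·g cm⁻³).
e = (41.711 − 19.41) − (116.18944 − 55.3185) / 3.36 = 4.18 km.

4.18 km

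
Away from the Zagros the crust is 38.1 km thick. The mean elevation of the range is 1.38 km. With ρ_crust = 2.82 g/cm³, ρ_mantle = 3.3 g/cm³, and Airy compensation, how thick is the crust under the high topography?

47.6 km

Root depth r = h ρ_c / (ρ_m − ρ_c) = 1.38 km × 2.82 / 0.48 = 8.107 km.
Total thickness = T + h + r = 38.1 km + 1.38 km + 8.107 km = 47.6 km.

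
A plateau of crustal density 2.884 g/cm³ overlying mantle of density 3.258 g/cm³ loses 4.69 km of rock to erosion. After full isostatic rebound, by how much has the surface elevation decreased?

0.538 km

Rebound u = e ρ_c/ρ_m = 4.69 km × 2.884/3.258 = 4.152 km.
Net surface drop = e − u = 4.69 km − 4.152 km = e (ρ_m − ρ_c)/ρ_m = 0.538 km.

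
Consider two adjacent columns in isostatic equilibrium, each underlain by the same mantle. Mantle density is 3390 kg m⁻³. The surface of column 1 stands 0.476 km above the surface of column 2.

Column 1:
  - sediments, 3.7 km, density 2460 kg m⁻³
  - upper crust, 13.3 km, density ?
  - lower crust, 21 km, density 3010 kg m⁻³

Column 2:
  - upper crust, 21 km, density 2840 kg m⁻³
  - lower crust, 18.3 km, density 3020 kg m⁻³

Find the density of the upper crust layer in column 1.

Take the compensation level at the base of the deeper column (depth z_c below the surface of column 1) and equate Σ ρ_i t_i down to z_c; mantle fills any gap and the z_c terms cancel.
Column 1: 3.7×2460 + 13.3×ρ + 21×3010 + (z_c − 38)×3390
Column 2: 0.476×0 + 21×2840 + 18.3×3020 + (z_c − 0.476 − 39.3)×3390
The z_c×3390 term appears on both sides and cancels. Collect the known terms of each column as K = Σ(ρt)_known − 3390 × (depth of known layers): K_1 = 72312 − 3390×38 = −56508; K_2 = 114906 − 3390×(0.476 + 39.3) = −19934.64.
Balance: K_1 + 13.3×ρ = K_2, so ρ = (K_2 − K_1)/13.3 = 36573.4/13.3 = 2750 kg m⁻³.

2750 kg m⁻³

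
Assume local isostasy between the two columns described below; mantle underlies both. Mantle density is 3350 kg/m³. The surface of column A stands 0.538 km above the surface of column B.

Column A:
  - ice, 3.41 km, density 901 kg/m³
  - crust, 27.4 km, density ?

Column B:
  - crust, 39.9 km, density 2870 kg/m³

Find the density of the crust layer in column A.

2890 kg/m³

Take the compensation level at the base of the deeper column (depth z_c below the surface of column A) and equate Σ ρ_i t_i down to z_c; mantle fills any gap and the z_c terms cancel.
Column A: 3.41×901 + 27.4×ρ + (z_c − 30.81)×3350
Column B: 0.538×0 + 39.9×2870 + (z_c − 0.538 − 39.9)×3350
The z_c×3350 term appears on both sides and cancels. Collect the known terms of each column as K = Σ(ρt)_known − 3350 × (depth of known layers): K_A = 3072.41 − 3350×30.81 = −100141.09; K_B = 114513 − 3350×(0.538 + 39.9) = −20954.3.
Balance: K_A + 27.4×ρ = K_B, so ρ = (K_B − K_A)/27.4 = 79186.8/27.4 = 2890 kg/m³.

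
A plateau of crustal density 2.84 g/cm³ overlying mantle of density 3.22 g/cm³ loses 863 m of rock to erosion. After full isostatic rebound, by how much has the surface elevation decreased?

102 m

Rebound u = e ρ_c/ρ_m = 863 m × 2.84/3.22 = 761.2 m.
Net surface drop = e − u = 863 m − 761.2 m = e (ρ_m − ρ_c)/ρ_m = 102 m.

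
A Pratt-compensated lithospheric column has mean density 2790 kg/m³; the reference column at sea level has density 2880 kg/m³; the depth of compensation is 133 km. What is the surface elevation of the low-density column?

ρ_ref D = ρ (D + h) → h = D (ρ_ref − ρ)/ρ.
h = 133 km × (2880 − 2790)/2790 = 4.29 km.

4.29 km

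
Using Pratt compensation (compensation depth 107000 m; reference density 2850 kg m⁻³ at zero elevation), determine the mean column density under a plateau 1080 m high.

Pratt balance: ρ_ref D = ρ (D + h).
ρ = ρ_ref D/(D + h) = 2850 × 107000 m/(107000 m + 1080 m) = 2820 kg m⁻³.

2820 kg m⁻³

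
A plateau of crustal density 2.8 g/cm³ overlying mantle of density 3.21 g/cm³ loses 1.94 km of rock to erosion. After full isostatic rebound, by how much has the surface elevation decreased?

Rebound u = e ρ_c/ρ_m = 1.94 km × 2.8/3.21 = 1.692 km.
Net surface drop = e − u = 1.94 km − 1.692 km = e (ρ_m − ρ_c)/ρ_m = 0.248 km.

0.248 km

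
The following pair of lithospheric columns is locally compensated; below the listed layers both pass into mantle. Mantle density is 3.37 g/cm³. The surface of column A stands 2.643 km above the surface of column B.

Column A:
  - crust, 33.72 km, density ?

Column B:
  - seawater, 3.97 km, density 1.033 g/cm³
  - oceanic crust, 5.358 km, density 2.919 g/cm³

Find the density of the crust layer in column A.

2.76 g/cm³

Take the compensation level at the base of the deeper column (depth z_c below the surface of column A) and equate Σ ρ_i t_i down to z_c; mantle fills any gap and the z_c terms cancel.
Column A: 33.72×ρ + (z_c − 33.72)×3.37
Column B: 2.643×0 + 3.97×1.033 + 5.358×2.919 + (z_c − 2.643 − 9.328)×3.37
The z_c×3.37 term appears on both sides and cancels. Collect the known terms of each column as K = Σ(ρt)_known − 3.37 × (depth of known layers): K_A = 0 − 3.37×33.72 = −113.6364; K_B = 19.741012 − 3.37×(2.643 + 9.328) = −20.601258.
Balance: K_A + 33.72×ρ = K_B, so ρ = (K_B − K_A)/33.72 = 93.0351/33.72 = 2.76 g/cm³.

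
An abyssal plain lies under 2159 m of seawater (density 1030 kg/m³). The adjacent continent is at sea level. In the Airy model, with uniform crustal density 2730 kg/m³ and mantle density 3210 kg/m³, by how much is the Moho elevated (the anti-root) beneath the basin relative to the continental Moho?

7650 m

By Archimedes' principle applied to the lithosphere: replacing crust with seawater at the top is compensated by replacing crust with mantle at the base: d (ρ_c − ρ_w) = a (ρ_m − ρ_c).
a = d (ρ_c − ρ_w)/(ρ_m − ρ_c) = 2159 m × 1700/480 = 7650 m.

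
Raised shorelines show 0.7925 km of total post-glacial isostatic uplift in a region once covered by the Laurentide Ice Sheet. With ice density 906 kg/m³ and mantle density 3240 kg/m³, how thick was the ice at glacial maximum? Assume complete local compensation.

2.83 km

u = t ρ_ice/ρ_m → t = u ρ_m/ρ_ice = 0.7925 km × 3240/906 = 2.83 km.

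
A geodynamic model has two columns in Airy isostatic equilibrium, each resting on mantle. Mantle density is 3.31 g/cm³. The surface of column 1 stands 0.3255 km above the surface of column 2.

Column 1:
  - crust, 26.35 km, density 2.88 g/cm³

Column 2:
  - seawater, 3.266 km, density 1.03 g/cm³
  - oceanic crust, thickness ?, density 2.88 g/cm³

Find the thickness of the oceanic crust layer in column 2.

6.53 km

Take the compensation level at the base of the deeper column (depth z_c below the surface of column 1) and equate Σ ρ_i t_i down to z_c; mantle fills any gap and the z_c terms cancel.
Column 1: 26.35×2.88 + (z_c − 26.35)×3.31
Column 2: 0.3255×0 + 3.266×1.03 + x×2.88 + (z_c − 0.3255 − 3.266 − x)×3.31
The z_c×3.31 term appears on both sides and cancels. Collect the known terms of each column as K = Σ(ρt)_known − 3.31 × (depth of known layers): K_1 = 75.888 − 3.31×26.35 = −11.3305; K_2 = 3.36398 − 3.31×(0.3255 + 3.266) = −8.523885.
Balance: K_1 = K_2 − x×(3.31 − 2.88), so x = (K_2 − K_1)/(3.31 − 2.88) = 2.80661/0.43 = 6.53 km.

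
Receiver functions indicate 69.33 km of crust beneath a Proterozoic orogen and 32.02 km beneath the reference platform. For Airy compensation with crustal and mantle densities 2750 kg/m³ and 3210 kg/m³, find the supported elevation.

5.35 km

Excess crust Δ = 69.33 km − 32.02 km = 37.31 km, split between elevation h and root r with h + r = Δ.
Airy balance ρ_c h = (ρ_m − ρ_c) r gives r = h ρ_c/(ρ_m − ρ_c), so h (1 + ρ_c/(ρ_m − ρ_c)) = Δ, i.e. h = Δ (ρ_m − ρ_c)/ρ_m.
h = 37.31 km × 460/3210 = 5.35 km.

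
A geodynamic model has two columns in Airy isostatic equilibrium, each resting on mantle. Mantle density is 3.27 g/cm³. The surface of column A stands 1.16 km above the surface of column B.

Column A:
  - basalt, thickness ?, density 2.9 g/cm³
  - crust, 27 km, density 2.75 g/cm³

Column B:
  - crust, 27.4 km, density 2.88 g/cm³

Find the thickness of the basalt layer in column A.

1.19 km

Take the compensation level at the base of the deeper column (depth z_c below the surface of column A) and equate Σ ρ_i t_i down to z_c; mantle fills any gap and the z_c terms cancel.
Column A: x×2.9 + 27×2.75 + (z_c − 27 − x)×3.27
Column B: 1.16×0 + 27.4×2.88 + (z_c − 1.16 − 27.4)×3.27
The z_c×3.27 term appears on both sides and cancels. Collect the known terms of each column as K = Σ(ρt)_known − 3.27 × (depth of known layers): K_A = 74.25 − 3.27×27 = −14.04; K_B = 78.912 − 3.27×(1.16 + 27.4) = −14.4792.
Balance: K_A − x×(3.27 − 2.9) = K_B, so x = (K_A − K_B)/(3.27 − 2.9) = 0.4392/0.37 = 1.19 km.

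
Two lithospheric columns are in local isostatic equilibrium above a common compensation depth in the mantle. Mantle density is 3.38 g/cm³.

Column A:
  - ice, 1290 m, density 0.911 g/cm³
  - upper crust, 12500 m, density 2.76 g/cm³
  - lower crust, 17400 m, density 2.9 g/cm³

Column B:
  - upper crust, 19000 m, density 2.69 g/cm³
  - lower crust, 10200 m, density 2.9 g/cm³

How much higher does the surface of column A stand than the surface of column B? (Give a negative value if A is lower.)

379 m

For any compensation level in the mantle, the mantle terms cancel and isostasy reduces to e = (Σt_A − Σt_B) − (Σ(ρt)_A − Σ(ρt)_B) / ρ_m.
Σt_A = 31190 m; Σt_B = 29200 m; Σ(ρt)_A = 86135.19; Σ(ρt)_B = 80690 (in m·g/cm³).
e = (31190 − 29200) − (86135.19 − 80690) / 3.38 = 379 m.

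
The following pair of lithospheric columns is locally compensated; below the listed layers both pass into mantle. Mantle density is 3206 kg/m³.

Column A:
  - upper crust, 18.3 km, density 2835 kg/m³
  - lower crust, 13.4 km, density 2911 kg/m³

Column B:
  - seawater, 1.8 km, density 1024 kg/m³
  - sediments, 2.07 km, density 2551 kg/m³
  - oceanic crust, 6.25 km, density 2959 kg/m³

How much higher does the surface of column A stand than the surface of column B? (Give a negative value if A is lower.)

1.22 km

For any compensation level in the mantle, the mantle terms cancel and isostasy reduces to e = (Σt_A − Σt_B) − (Σ(ρt)_A − Σ(ρt)_B) / ρ_m.
Σt_A = 31.7 km; Σt_B = 10.12 km; Σ(ρt)_A = 90887.9; Σ(ρt)_B = 25617.52 (in km·kg/m³).
e = (31.7 − 10.12) − (90887.9 − 25617.52) / 3206 = 1.22 km.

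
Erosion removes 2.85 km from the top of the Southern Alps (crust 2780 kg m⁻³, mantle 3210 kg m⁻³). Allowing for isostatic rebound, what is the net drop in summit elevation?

Rebound u = e ρ_c/ρ_m = 2.85 km × 2780/3210 = 2.468 km.
Net surface drop = e − u = 2.85 km − 2.468 km = e (ρ_m − ρ_c)/ρ_m = 0.382 km.

0.382 km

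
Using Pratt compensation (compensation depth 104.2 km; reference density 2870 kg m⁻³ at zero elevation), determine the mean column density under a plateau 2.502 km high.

Pratt balance: ρ_ref D = ρ (D + h).
ρ = ρ_ref D/(D + h) = 2870 × 104.2 km/(104.2 km + 2.502 km) = 2800 kg m⁻³.

2800 kg m⁻³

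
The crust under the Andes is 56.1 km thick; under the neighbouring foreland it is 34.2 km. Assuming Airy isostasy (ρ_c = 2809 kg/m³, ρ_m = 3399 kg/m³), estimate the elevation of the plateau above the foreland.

3.8 km

Excess crust Δ = 56.1 km − 34.2 km = 21.9 km, split between elevation h and root r with h + r = Δ.
Airy balance ρ_c h = (ρ_m − ρ_c) r gives r = h ρ_c/(ρ_m − ρ_c), so h (1 + ρ_c/(ρ_m − ρ_c)) = Δ, i.e. h = Δ (ρ_m − ρ_c)/ρ_m.
h = 21.9 km × 590/3399 = 3.8 km.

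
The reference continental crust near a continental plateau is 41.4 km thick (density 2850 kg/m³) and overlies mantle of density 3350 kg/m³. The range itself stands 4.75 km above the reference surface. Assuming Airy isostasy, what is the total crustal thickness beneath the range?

Root depth r = h ρ_c / (ρ_m − ρ_c) = 4.75 km × 2850 / 500 = 27.07 km.
Total thickness = T + h + r = 41.4 km + 4.75 km + 27.07 km = 73.2 km.

73.2 km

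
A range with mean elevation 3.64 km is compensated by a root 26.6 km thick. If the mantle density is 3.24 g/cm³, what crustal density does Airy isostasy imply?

ρ_c h = (ρ_m − ρ_c) r → ρ_c (h + r) = ρ_m r → ρ_c = ρ_m r / (h + r).
ρ_c = 3.24 × 26.6 km / (3.64 km + 26.6 km) = 2.85 g/cm³.

2.85 g/cm³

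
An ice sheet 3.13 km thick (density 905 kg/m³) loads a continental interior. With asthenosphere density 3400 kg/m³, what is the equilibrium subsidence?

0.833 km

Isostatic balance requires: the ice load ρ_ice t is balanced by mantle displaced below, ρ_m s.
s = t ρ_ice / ρ_m = 3.13 km × 905/3400 = 0.833 km.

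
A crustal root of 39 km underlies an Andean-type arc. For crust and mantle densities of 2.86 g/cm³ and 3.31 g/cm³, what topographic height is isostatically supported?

For local isostatic compensation: ρ_c h = (ρ_m − ρ_c) r.
h = r (ρ_m − ρ_c) / ρ_c = 39 km × (3.31 − 2.86) / 2.86 = 6.14 km.

6.14 km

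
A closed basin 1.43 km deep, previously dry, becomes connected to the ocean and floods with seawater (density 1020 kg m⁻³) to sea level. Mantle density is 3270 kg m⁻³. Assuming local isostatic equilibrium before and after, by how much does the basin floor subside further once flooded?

After flooding the water column is d + s deep. Its weight must equal the weight of mantle displaced by the extra subsidence s: (d + s) ρ_w = s ρ_m.
s = d ρ_w / (ρ_m − ρ_w) = 1.43 km × 1020/(3270 − 1020) = 0.648 km.

0.648 km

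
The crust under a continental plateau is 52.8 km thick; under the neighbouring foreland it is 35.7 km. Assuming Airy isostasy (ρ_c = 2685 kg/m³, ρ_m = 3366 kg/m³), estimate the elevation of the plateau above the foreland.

Excess crust Δ = 52.8 km − 35.7 km = 17.1 km, split between elevation h and root r with h + r = Δ.
Airy balance ρ_c h = (ρ_m − ρ_c) r gives r = h ρ_c/(ρ_m − ρ_c), so h (1 + ρ_c/(ρ_m − ρ_c)) = Δ, i.e. h = Δ (ρ_m − ρ_c)/ρ_m.
h = 17.1 km × 681/3366 = 3.46 km.

3.46 km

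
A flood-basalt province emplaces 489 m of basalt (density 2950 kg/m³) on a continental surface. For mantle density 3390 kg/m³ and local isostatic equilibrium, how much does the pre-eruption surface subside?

426 m

Subaerial loading: s = t ρ_load / ρ_m.
s = 489 m × 2950/3390 = 426 m.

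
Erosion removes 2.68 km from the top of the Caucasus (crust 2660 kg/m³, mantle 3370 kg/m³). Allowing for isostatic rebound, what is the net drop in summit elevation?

Rebound u = e ρ_c/ρ_m = 2.68 km × 2660/3370 = 2.115 km.
Net surface drop = e − u = 2.68 km − 2.115 km = e (ρ_m − ρ_c)/ρ_m = 0.565 km.

0.565 km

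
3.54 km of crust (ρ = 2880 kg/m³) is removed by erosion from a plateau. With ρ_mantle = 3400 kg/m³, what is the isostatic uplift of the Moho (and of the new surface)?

Unloading: uplift u = e ρ_c/ρ_m = 3.54 km × 2880/3400 = 3 km.

3 km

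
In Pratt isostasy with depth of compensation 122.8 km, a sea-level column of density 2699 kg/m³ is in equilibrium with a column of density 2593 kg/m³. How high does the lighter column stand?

ρ_ref D = ρ (D + h) → h = D (ρ_ref − ρ)/ρ.
h = 122.8 km × (2699 − 2593)/2593 = 5.02 km.

5.02 km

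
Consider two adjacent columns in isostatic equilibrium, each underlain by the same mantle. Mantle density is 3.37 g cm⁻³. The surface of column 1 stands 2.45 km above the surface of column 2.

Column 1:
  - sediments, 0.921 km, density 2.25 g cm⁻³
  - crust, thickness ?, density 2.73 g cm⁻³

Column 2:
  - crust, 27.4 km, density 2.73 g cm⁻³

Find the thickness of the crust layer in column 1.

38.7 km

Take the compensation level at the base of the deeper column (depth z_c below the surface of column 1) and equate Σ ρ_i t_i down to z_c; mantle fills any gap and the z_c terms cancel.
Column 1: 0.921×2.25 + x×2.73 + (z_c − 0.921 − x)×3.37
Column 2: 2.45×0 + 27.4×2.73 + (z_c − 2.45 − 27.4)×3.37
The z_c×3.37 term appears on both sides and cancels. Collect the known terms of each column as K = Σ(ρt)_known − 3.37 × (depth of known layers): K_1 = 2.07225 − 3.37×0.921 = −1.03152; K_2 = 74.802 − 3.37×(2.45 + 27.4) = −25.7925.
Balance: K_1 − x×(3.37 − 2.73) = K_2, so x = (K_1 − K_2)/(3.37 − 2.73) = 24.761/0.64 = 38.7 km.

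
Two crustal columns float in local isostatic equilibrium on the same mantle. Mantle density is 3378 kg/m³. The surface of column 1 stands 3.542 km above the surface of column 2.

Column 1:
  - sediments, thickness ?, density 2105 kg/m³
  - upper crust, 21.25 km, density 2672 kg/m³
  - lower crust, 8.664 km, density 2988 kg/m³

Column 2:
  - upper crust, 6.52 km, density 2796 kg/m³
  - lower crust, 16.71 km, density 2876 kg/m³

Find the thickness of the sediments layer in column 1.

4.53 km

Take the compensation level at the base of the deeper column (depth z_c below the surface of column 1) and equate Σ ρ_i t_i down to z_c; mantle fills any gap and the z_c terms cancel.
Column 1: x×2105 + 21.25×2672 + 8.664×2988 + (z_c − 29.914 − x)×3378
Column 2: 3.542×0 + 6.52×2796 + 16.71×2876 + (z_c − 3.542 − 23.23)×3378
The z_c×3378 term appears on both sides and cancels. Collect the known terms of each column as K = Σ(ρt)_known − 3378 × (depth of known layers): K_1 = 82668.032 − 3378×29.914 = −18381.46; K_2 = 66287.88 − 3378×(3.542 + 23.23) = −24147.936.
Balance: K_1 − x×(3378 − 2105) = K_2, so x = (K_1 − K_2)/(3378 − 2105) = 5766.48/1273 = 4.53 km.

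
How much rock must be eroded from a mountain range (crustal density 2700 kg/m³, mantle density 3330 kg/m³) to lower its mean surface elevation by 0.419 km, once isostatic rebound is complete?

2.21 km

Net drop Δ = e − u = e − e ρ_c/ρ_m = e (ρ_m − ρ_c)/ρ_m.
e = Δ ρ_m/(ρ_m − ρ_c) = 0.419 km × 3330/630 = 2.21 km.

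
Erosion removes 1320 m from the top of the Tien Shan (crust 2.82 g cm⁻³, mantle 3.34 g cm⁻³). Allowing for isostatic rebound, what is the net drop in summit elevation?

Rebound u = e ρ_c/ρ_m = 1320 m × 2.82/3.34 = 1114 m.
Net surface drop = e − u = 1320 m − 1114 m = e (ρ_m − ρ_c)/ρ_m = 206 m.

206 m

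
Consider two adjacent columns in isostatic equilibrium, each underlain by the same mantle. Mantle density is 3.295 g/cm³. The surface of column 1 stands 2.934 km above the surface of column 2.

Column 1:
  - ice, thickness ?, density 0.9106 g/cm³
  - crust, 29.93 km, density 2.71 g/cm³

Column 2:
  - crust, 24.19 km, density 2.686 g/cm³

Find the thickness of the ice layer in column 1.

Take the compensation level at the base of the deeper column (depth z_c below the surface of column 1) and equate Σ ρ_i t_i down to z_c; mantle fills any gap and the z_c terms cancel.
Column 1: x×0.9106 + 29.93×2.71 + (z_c − 29.93 − x)×3.295
Column 2: 2.934×0 + 24.19×2.686 + (z_c − 2.934 − 24.19)×3.295
The z_c×3.295 term appears on both sides and cancels. Collect the known terms of each column as K = Σ(ρt)_known − 3.295 × (depth of known layers): K_1 = 81.1103 − 3.295×29.93 = −17.50905; K_2 = 64.97434 − 3.295×(2.934 + 24.19) = −24.39924.
Balance: K_1 − x×(3.295 − 0.9106) = K_2, so x = (K_1 − K_2)/(3.295 − 0.9106) = 6.89019/2.3844 = 2.89 km.

2.89 km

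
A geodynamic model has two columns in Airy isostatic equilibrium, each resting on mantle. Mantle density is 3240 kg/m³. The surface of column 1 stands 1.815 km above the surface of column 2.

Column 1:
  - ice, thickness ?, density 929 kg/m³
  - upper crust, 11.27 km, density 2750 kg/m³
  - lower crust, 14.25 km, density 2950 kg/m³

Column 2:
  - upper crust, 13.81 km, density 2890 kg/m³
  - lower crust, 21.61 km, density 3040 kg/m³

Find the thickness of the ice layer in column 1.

Take the compensation level at the base of the deeper column (depth z_c below the surface of column 1) and equate Σ ρ_i t_i down to z_c; mantle fills any gap and the z_c terms cancel.
Column 1: x×929 + 11.27×2750 + 14.25×2950 + (z_c − 25.52 − x)×3240
Column 2: 1.815×0 + 13.81×2890 + 21.61×3040 + (z_c − 1.815 − 35.42)×3240
The z_c×3240 term appears on both sides and cancels. Collect the known terms of each column as K = Σ(ρt)_known − 3240 × (depth of known layers): K_1 = 73030 − 3240×25.52 = −9654.8; K_2 = 105605.3 − 3240×(1.815 + 35.42) = −15036.1.
Balance: K_1 − x×(3240 − 929) = K_2, so x = (K_1 − K_2)/(3240 − 929) = 5381.3/2311 = 2.33 km.

2.33 km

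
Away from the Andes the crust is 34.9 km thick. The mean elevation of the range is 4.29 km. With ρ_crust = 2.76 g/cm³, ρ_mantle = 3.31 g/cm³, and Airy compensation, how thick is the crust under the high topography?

Root depth r = h ρ_c / (ρ_m − ρ_c) = 4.29 km × 2.76 / 0.55 = 21.53 km.
Total thickness = T + h + r = 34.9 km + 4.29 km + 21.53 km = 60.7 km.

60.7 km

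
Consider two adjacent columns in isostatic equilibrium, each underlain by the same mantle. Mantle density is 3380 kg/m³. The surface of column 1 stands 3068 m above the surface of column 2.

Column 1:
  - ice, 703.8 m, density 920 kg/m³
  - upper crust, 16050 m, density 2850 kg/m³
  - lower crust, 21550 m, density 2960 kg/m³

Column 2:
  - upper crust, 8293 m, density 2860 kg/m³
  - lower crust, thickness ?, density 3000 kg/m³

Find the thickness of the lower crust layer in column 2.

Take the compensation level at the base of the deeper column (depth z_c below the surface of column 1) and equate Σ ρ_i t_i down to z_c; mantle fills any gap and the z_c terms cancel.
Column 1: 703.8×920 + 16050×2850 + 21550×2960 + (z_c − 38303.8)×3380
Column 2: 3068×0 + 8293×2860 + x×3000 + (z_c − 3068 − 8293 − x)×3380
The z_c×3380 term appears on both sides and cancels. Collect the known terms of each column as K = Σ(ρt)_known − 3380 × (depth of known layers): K_1 = 110177996 − 3380×38303.8 = −19288848; K_2 = 23717980 − 3380×(3068 + 8293) = −14682200.
Balance: K_1 = K_2 − x×(3380 − 3000), so x = (K_2 − K_1)/(3380 − 3000) = 4606650/380 = 12100 m.

12100 m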